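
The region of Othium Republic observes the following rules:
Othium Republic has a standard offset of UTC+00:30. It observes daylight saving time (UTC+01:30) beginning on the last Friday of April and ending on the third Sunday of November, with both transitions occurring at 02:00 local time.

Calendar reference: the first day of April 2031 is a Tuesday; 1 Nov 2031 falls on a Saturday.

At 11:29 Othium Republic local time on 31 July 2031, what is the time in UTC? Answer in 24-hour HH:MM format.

1 April 2031 is a Tuesday, so Fridays fall on 4, 11, 18, 25; the last is April 25.
1 November 2031 is a Saturday, so the first Sunday is November 2 and the third is November 16.
31 July 2031 falls between 25 April and 16 November, so daylight saving is in effect and Othium Republic is at UTC+01:30.
11:29 local − 1h30m = 09:59 UTC.

09:59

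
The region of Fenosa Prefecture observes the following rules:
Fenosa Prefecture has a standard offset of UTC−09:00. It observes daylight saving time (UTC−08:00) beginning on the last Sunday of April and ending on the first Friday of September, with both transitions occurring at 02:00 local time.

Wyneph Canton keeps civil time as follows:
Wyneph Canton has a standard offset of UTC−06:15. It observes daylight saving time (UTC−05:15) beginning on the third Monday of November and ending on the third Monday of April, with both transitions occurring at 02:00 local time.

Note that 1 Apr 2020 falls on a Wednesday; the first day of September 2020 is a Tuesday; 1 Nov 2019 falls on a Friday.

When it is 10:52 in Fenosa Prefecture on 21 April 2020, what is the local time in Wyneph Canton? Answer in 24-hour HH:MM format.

13:37

1 April 2020 is a Wednesday, so Sundays fall on 5, 12, 19, 26; the last is April 26.
1 September 2020 is a Tuesday, so the first Friday is September 4.
Daylight saving runs 26 April – 4 September; 21 April 2020 is outside that window, so Fenosa Prefecture is on standard time at UTC−09:00.
10:52 Fenosa Prefecture + 9h = 19:52 UTC.
1 November 2019 is a Friday, so the first Monday is November 4 and the third is November 18.
1 April 2020 is a Wednesday, so the first Monday is April 6 and the third is April 20.
At the standard offset (UTC−06:15), 19:52 UTC − 6h15m = 13:37 Wyneph Canton standard time.
The standard-time date in Wyneph Canton, 21 April 2020, is outside the daylight-saving period (18 November 2019 – 20 April 2020), so Wyneph Canton is on standard time, UTC−06:15.
19:52 UTC − 6h15m = 13:37 Wyneph Canton.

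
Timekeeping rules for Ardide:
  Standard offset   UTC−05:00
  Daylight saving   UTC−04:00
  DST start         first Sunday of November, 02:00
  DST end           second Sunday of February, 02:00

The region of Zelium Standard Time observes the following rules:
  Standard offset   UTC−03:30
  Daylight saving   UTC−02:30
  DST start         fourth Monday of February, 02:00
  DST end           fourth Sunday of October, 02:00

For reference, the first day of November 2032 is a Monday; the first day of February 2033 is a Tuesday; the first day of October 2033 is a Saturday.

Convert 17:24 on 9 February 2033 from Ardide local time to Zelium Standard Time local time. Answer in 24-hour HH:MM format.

1 November 2032 is a Monday, so the first Sunday is November 7.
1 February 2033 is a Tuesday, so the first Sunday is February 6 and the second is February 13.
9 February 2033 lies within the daylight-saving period (7 November 2032 – 13 February 2033), so Ardide is on daylight time, UTC−04:00.
17:24 Ardide + 4h = 21:24 UTC.
1 February 2033 is a Tuesday, so the first Monday is February 7 and the fourth is February 28.
1 October 2033 is a Saturday, so the first Sunday is October 2 and the fourth is October 23.
At the standard offset (UTC−03:30), 21:24 UTC − 3h30m = 17:54 Zelium Standard Time standard time.
Daylight saving runs 28 February – 23 October; the standard-time date in Zelium Standard Time, 9 February 2033, is outside that window, so Zelium Standard Time is on standard time at UTC−03:30.
21:24 UTC − 3h30m = 17:54 Zelium Standard Time.

17:54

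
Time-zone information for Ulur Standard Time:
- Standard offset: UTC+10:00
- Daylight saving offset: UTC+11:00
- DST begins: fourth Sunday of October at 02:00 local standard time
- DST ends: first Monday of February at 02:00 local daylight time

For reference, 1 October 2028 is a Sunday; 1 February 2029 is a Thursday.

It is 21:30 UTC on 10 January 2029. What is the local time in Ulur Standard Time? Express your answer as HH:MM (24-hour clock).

1 October 2028 is a Sunday, so the first Sunday is October 1 and the fourth is October 22.
1 February 2029 is a Thursday, so the first Monday is February 5.
At the standard offset (UTC+10:00), 21:30 UTC + 10h = 07:30 Ulur Standard Time standard time (rolling into the next day, 11 January 2029).
Daylight saving runs 22 October 2028 – 5 February 2029; the standard-time date in Ulur Standard Time, 11 January 2029, is inside that window, so Ulur Standard Time is at UTC+11:00.
21:30 UTC + 11h = 08:30 local (rolling into the next day, 11 January 2029).

08:30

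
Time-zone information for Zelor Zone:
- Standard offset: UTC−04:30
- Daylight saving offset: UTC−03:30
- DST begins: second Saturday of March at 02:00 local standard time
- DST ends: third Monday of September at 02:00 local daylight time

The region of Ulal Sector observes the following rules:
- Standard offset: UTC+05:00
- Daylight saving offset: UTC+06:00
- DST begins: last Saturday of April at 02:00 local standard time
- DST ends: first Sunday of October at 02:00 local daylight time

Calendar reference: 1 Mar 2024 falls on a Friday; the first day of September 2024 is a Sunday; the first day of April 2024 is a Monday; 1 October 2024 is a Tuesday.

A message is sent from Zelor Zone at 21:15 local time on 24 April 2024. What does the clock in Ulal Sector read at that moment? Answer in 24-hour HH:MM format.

05:45

1 March 2024 is a Friday, so the first Saturday is March 2 and the second is March 9.
1 September 2024 is a Sunday, so the first Monday is September 2 and the third is September 16.
24 April 2024 lies within the daylight-saving period (9 March – 16 September), so Zelor Zone is on daylight time, UTC−03:30.
21:15 Zelor Zone + 3h30m = 00:45 UTC (rolling into the next day, 25 April 2024).
1 April 2024 is a Monday, so Saturdays fall on 6, 13, 20, 27; the last is April 27.
1 October 2024 is a Tuesday, so the first Sunday is October 6.
At the standard offset (UTC+05:00), 00:45 UTC + 5h = 05:45 Ulal Sector standard time.
The standard-time date in Ulal Sector, 25 April 2024, does not fall between 27 April and 6 October, so daylight saving is not in effect and Ulal Sector is at UTC+05:00.
00:45 UTC + 5h = 05:45 Ulal Sector.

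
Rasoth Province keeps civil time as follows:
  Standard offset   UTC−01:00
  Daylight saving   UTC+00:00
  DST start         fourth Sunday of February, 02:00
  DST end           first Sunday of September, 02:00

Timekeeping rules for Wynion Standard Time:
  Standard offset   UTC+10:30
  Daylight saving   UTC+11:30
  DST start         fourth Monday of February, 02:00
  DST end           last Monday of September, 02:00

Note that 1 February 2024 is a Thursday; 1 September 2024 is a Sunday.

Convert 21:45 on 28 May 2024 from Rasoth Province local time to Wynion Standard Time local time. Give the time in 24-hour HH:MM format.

09:15

1 February 2024 is a Thursday, so the first Sunday is February 4 and the fourth is February 25.
1 September 2024 is a Sunday, so the first Sunday is September 1.
Daylight saving runs 25 February – 1 September; 28 May 2024 is inside that window, so Rasoth Province is at UTC+00:00.
21:45 Rasoth Province − 0h = 21:45 UTC.
1 February 2024 is a Thursday, so the first Monday is February 5 and the fourth is February 26.
1 September 2024 is a Sunday, so Mondays fall on 2, 9, 16, 23, 30; the last is September 30.
At the standard offset (UTC+10:30), 21:45 UTC + 10h30m = 08:15 Wynion Standard Time standard time (rolling into the next day, 29 May 2024).
Daylight saving runs 26 February – 30 September; the standard-time date in Wynion Standard Time, 29 May 2024, is inside that window, so Wynion Standard Time is at UTC+11:30.
21:45 UTC + 11h30m = 09:15 Wynion Standard Time (rolling into the next day, 29 May 2024).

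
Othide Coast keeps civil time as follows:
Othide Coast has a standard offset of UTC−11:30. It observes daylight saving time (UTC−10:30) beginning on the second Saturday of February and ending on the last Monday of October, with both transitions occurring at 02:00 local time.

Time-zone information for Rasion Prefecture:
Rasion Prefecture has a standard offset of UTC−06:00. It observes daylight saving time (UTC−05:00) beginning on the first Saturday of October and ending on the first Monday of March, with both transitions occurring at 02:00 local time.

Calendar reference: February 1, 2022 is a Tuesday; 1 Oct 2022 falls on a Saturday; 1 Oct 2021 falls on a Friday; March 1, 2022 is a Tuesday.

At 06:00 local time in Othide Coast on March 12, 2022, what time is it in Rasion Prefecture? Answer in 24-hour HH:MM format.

10:30

1 February 2022 is a Tuesday, so the first Saturday is February 5 and the second is February 12.
1 October 2022 is a Saturday, so Mondays fall on 3, 10, 17, 24, 31; the last is October 31.
March 12, 2022 falls between 12 February and 31 October, so daylight saving is in effect and Othide Coast is at UTC−10:30.
06:00 Othide Coast + 10h30m = 16:30 UTC.
1 October 2021 is a Friday, so the first Saturday is October 2.
1 March 2022 is a Tuesday, so the first Monday is March 7.
At the standard offset (UTC−06:00), 16:30 UTC − 6h = 10:30 Rasion Prefecture standard time.
Daylight saving runs 2 October 2021 – 7 March 2022; the standard-time date in Rasion Prefecture, March 12, 2022, is outside that window, so Rasion Prefecture is on standard time at UTC−06:00.
16:30 UTC − 6h = 10:30 Rasion Prefecture.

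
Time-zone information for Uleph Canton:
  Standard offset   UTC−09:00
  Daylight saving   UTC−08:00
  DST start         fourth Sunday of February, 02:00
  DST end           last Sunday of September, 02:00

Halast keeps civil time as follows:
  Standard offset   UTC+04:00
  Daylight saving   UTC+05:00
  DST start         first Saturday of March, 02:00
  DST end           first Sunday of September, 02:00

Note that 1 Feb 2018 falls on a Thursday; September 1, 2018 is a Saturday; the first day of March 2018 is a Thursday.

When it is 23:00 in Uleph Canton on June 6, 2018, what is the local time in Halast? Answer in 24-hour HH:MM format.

12:00

1 February 2018 is a Thursday, so the first Sunday is February 4 and the fourth is February 25.
1 September 2018 is a Saturday, so Sundays fall on 2, 9, 16, 23, 30; the last is September 30.
June 6, 2018 lies within the daylight-saving period (25 February – 30 September), so Uleph Canton is on daylight time, UTC−08:00.
23:00 Uleph Canton + 8h = 07:00 UTC (rolling into the next day, 7 June 2018).
1 March 2018 is a Thursday, so the first Saturday is March 3.
1 September 2018 is a Saturday, so the first Sunday is September 2.
At the standard offset (UTC+04:00), 07:00 UTC + 4h = 11:00 Halast standard time.
The standard-time date in Halast, June 7, 2018, falls between 3 March and 2 September, so daylight saving is in effect and Halast is at UTC+05:00.
07:00 UTC + 5h = 12:00 Halast.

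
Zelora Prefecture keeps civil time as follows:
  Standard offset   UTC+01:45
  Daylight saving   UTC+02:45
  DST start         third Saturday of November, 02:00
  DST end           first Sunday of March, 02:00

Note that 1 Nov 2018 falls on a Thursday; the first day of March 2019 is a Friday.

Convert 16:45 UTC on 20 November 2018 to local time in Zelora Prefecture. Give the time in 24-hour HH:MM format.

19:30

1 November 2018 is a Thursday, so the first Saturday is November 3 and the third is November 17.
1 March 2019 is a Friday, so the first Sunday is March 3.
At the standard offset (UTC+01:45), 16:45 UTC + 1h45m = 18:30 Zelora Prefecture standard time.
The standard-time date in Zelora Prefecture, 20 November 2018, falls between 17 November 2018 and 3 March 2019, so daylight saving is in effect and Zelora Prefecture is at UTC+02:45.
16:45 UTC + 2h45m = 19:30 local.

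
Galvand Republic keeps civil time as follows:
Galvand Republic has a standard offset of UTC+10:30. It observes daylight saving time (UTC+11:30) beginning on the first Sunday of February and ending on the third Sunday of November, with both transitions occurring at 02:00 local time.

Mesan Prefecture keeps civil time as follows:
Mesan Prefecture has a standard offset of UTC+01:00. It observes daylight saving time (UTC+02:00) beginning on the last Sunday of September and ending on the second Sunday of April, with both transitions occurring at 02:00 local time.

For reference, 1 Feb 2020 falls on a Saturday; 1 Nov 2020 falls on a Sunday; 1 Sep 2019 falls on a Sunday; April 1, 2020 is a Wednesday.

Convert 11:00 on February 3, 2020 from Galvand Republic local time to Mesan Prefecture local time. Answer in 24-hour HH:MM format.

1 February 2020 is a Saturday, so the first Sunday is February 2.
1 November 2020 is a Sunday, so the first Sunday is November 1 and the third is November 15.
February 3, 2020 lies within the daylight-saving period (2 February – 15 November), so Galvand Republic is on daylight time, UTC+11:30.
11:00 Galvand Republic − 11h30m = 23:30 UTC (rolling into the previous day, 2 February 2020).
1 September 2019 is a Sunday, so Sundays fall on 1, 8, 15, 22, 29; the last is September 29.
1 April 2020 is a Wednesday, so the first Sunday is April 5 and the second is April 12.
At the standard offset (UTC+01:00), 23:30 UTC + 1h = 00:30 Mesan Prefecture standard time (rolling into the next day, 3 February 2020).
The standard-time date in Mesan Prefecture, February 3, 2020, falls between 29 September 2019 and 12 April 2020, so daylight saving is in effect and Mesan Prefecture is at UTC+02:00.
23:30 UTC + 2h = 01:30 Mesan Prefecture (rolling into the next day, 3 February 2020).

01:30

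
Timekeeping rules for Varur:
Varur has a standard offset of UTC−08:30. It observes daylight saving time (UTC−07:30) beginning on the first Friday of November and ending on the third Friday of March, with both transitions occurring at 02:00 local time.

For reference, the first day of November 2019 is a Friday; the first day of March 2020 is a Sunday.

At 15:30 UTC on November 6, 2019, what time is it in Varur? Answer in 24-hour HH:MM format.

1 November 2019 is a Friday, so the first Friday is November 1.
1 March 2020 is a Sunday, so the first Friday is March 6 and the third is March 20.
At the standard offset (UTC−08:30), 15:30 UTC − 8h30m = 07:00 Varur standard time.
The standard-time date in Varur, November 6, 2019, lies within the daylight-saving period (1 November 2019 – 20 March 2020), so Varur is on daylight time, UTC−07:30.
15:30 UTC − 7h30m = 08:00 local.

08:00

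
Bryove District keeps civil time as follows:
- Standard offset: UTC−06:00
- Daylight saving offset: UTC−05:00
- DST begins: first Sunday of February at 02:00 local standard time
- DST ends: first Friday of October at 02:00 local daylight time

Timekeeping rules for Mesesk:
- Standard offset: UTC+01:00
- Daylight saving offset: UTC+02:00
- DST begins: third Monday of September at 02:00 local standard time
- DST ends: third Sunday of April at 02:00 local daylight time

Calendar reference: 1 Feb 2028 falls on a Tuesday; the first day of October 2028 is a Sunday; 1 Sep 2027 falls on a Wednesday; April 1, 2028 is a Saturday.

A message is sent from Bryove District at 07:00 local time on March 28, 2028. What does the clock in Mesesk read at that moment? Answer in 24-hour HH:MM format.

1 February 2028 is a Tuesday, so the first Sunday is February 6.
1 October 2028 is a Sunday, so the first Friday is October 6.
Daylight saving runs 6 February – 6 October; March 28, 2028 is inside that window, so Bryove District is at UTC−05:00.
07:00 Bryove District + 5h = 12:00 UTC.
1 September 2027 is a Wednesday, so the first Monday is September 6 and the third is September 20.
1 April 2028 is a Saturday, so the first Sunday is April 2 and the third is April 16.
At the standard offset (UTC+01:00), 12:00 UTC + 1h = 13:00 Mesesk standard time.
Daylight saving runs 20 September 2027 – 16 April 2028; the standard-time date in Mesesk, March 28, 2028, is inside that window, so Mesesk is at UTC+02:00.
12:00 UTC + 2h = 14:00 Mesesk.

14:00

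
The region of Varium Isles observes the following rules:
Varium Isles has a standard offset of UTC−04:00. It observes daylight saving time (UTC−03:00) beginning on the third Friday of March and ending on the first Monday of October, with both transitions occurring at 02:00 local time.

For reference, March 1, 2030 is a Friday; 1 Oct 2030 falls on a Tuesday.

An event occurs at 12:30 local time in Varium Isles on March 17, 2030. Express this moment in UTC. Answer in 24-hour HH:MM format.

1 March 2030 is a Friday, so the first Friday is March 1 and the third is March 15.
1 October 2030 is a Tuesday, so the first Monday is October 7.
Daylight saving runs 15 March – 7 October; March 17, 2030 is inside that window, so Varium Isles is at UTC−03:00.
12:30 local + 3h = 15:30 UTC.

15:30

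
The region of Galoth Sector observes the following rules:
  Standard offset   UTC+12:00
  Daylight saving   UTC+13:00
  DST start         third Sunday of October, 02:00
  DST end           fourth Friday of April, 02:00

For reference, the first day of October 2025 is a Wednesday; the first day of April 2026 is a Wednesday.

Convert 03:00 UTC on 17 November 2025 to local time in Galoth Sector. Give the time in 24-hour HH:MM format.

1 October 2025 is a Wednesday, so the first Sunday is October 5 and the third is October 19.
1 April 2026 is a Wednesday, so the first Friday is April 3 and the fourth is April 24.
At the standard offset (UTC+12:00), 03:00 UTC + 12h = 15:00 Galoth Sector standard time.
The standard-time date in Galoth Sector, 17 November 2025, lies within the daylight-saving period (19 October 2025 – 24 April 2026), so Galoth Sector is on daylight time, UTC+13:00.
03:00 UTC + 13h = 16:00 local.

16:00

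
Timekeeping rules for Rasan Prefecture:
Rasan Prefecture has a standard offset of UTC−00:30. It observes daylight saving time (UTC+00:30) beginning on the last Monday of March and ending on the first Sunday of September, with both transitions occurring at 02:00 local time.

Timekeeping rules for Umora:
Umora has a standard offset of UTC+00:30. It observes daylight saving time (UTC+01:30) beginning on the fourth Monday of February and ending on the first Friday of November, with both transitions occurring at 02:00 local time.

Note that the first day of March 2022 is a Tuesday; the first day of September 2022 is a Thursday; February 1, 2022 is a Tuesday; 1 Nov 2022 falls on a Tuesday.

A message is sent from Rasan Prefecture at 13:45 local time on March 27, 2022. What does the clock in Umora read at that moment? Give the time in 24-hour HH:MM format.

1 March 2022 is a Tuesday, so Mondays fall on 7, 14, 21, 28; the last is March 28.
1 September 2022 is a Thursday, so the first Sunday is September 4.
Daylight saving runs 28 March – 4 September; March 27, 2022 is outside that window, so Rasan Prefecture is on standard time at UTC−00:30.
13:45 Rasan Prefecture + 0h30m = 14:15 UTC.
1 February 2022 is a Tuesday, so the first Monday is February 7 and the fourth is February 28.
1 November 2022 is a Tuesday, so the first Friday is November 4.
At the standard offset (UTC+00:30), 14:15 UTC + 0h30m = 14:45 Umora standard time.
Daylight saving runs 28 February – 4 November; the standard-time date in Umora, March 27, 2022, is inside that window, so Umora is at UTC+01:30.
14:15 UTC + 1h30m = 15:45 Umora.

15:45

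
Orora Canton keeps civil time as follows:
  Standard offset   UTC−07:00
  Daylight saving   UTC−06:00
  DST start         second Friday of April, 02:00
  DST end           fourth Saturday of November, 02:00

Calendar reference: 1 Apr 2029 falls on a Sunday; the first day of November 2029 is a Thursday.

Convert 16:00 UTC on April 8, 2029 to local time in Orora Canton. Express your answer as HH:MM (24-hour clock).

09:00

1 April 2029 is a Sunday, so the first Friday is April 6 and the second is April 13.
1 November 2029 is a Thursday, so the first Saturday is November 3 and the fourth is November 24.
At the standard offset (UTC−07:00), 16:00 UTC − 7h = 09:00 Orora Canton standard time.
Daylight saving runs 13 April – 24 November; the standard-time date in Orora Canton, April 8, 2029, is outside that window, so Orora Canton is on standard time at UTC−07:00.
16:00 UTC − 7h = 09:00 local.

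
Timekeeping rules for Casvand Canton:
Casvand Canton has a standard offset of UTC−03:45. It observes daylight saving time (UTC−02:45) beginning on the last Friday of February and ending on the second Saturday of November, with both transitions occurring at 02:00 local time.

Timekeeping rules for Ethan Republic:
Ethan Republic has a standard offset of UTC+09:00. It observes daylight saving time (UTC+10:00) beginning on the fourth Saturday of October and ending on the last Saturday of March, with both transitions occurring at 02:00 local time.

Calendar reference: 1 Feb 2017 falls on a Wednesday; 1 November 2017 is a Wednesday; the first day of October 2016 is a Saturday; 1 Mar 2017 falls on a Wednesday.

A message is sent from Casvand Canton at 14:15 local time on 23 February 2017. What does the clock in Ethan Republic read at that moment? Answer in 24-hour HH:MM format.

04:00

1 February 2017 is a Wednesday, so Fridays fall on 3, 10, 17, 24; the last is February 24.
1 November 2017 is a Wednesday, so the first Saturday is November 4 and the second is November 11.
23 February 2017 is outside the daylight-saving period (24 February – 11 November), so Casvand Canton is on standard time, UTC−03:45.
14:15 Casvand Canton + 3h45m = 18:00 UTC.
1 October 2016 is a Saturday, so the first Saturday is October 1 and the fourth is October 22.
1 March 2017 is a Wednesday, so Saturdays fall on 4, 11, 18, 25; the last is March 25.
At the standard offset (UTC+09:00), 18:00 UTC + 9h = 03:00 Ethan Republic standard time (rolling into the next day, 24 February 2017).
The standard-time date in Ethan Republic, 24 February 2017, falls between 22 October 2016 and 25 March 2017, so daylight saving is in effect and Ethan Republic is at UTC+10:00.
18:00 UTC + 10h = 04:00 Ethan Republic (rolling into the next day, 24 February 2017).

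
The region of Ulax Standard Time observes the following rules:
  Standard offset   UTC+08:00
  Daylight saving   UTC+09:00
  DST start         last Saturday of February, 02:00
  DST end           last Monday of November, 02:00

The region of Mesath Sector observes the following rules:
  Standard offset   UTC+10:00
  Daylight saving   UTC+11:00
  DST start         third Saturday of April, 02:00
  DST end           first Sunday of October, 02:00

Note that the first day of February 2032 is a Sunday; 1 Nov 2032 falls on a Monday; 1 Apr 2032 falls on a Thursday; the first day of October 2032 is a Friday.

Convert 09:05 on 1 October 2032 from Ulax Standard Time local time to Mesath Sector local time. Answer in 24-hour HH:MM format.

1 February 2032 is a Sunday, so Saturdays fall on 7, 14, 21, 28; the last is February 28.
1 November 2032 is a Monday, so Mondays fall on 1, 8, 15, 22, 29; the last is November 29.
Daylight saving runs 28 February – 29 November; 1 October 2032 is inside that window, so Ulax Standard Time is at UTC+09:00.
09:05 Ulax Standard Time − 9h = 00:05 UTC.
1 April 2032 is a Thursday, so the first Saturday is April 3 and the third is April 17.
1 October 2032 is a Friday, so the first Sunday is October 3.
At the standard offset (UTC+10:00), 00:05 UTC + 10h = 10:05 Mesath Sector standard time.
The standard-time date in Mesath Sector, 1 October 2032, lies within the daylight-saving period (17 April – 3 October), so Mesath Sector is on daylight time, UTC+11:00.
00:05 UTC + 11h = 11:05 Mesath Sector.

11:05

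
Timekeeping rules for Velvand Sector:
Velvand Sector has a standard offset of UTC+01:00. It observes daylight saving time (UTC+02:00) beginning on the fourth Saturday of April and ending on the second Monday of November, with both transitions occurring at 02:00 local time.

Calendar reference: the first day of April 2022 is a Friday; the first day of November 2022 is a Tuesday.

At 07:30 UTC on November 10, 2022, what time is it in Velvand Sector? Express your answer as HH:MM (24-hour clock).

1 April 2022 is a Friday, so the first Saturday is April 2 and the fourth is April 23.
1 November 2022 is a Tuesday, so the first Monday is November 7 and the second is November 14.
At the standard offset (UTC+01:00), 07:30 UTC + 1h = 08:30 Velvand Sector standard time.
The standard-time date in Velvand Sector, November 10, 2022, falls between 23 April and 14 November, so daylight saving is in effect and Velvand Sector is at UTC+02:00.
07:30 UTC + 2h = 09:30 local.

09:30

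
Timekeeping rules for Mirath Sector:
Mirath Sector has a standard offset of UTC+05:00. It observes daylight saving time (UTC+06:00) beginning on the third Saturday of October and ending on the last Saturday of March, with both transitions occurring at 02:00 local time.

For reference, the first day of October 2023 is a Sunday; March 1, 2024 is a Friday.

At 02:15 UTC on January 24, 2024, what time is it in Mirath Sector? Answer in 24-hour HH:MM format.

08:15

1 October 2023 is a Sunday, so the first Saturday is October 7 and the third is October 21.
1 March 2024 is a Friday, so Saturdays fall on 2, 9, 16, 23, 30; the last is March 30.
At the standard offset (UTC+05:00), 02:15 UTC + 5h = 07:15 Mirath Sector standard time.
The standard-time date in Mirath Sector, January 24, 2024, lies within the daylight-saving period (21 October 2023 – 30 March 2024), so Mirath Sector is on daylight time, UTC+06:00.
02:15 UTC + 6h = 08:15 local.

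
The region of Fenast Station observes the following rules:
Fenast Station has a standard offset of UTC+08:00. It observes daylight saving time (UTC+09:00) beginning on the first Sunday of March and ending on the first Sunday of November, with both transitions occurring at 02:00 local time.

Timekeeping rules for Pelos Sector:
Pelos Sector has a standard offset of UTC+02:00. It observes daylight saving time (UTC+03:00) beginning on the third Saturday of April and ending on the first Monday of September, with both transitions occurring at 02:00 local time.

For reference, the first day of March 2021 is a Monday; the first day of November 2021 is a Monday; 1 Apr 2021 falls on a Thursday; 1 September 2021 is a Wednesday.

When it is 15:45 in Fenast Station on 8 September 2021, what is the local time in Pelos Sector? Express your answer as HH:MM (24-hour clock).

1 March 2021 is a Monday, so the first Sunday is March 7.
1 November 2021 is a Monday, so the first Sunday is November 7.
8 September 2021 lies within the daylight-saving period (7 March – 7 November), so Fenast Station is on daylight time, UTC+09:00.
15:45 Fenast Station − 9h = 06:45 UTC.
1 April 2021 is a Thursday, so the first Saturday is April 3 and the third is April 17.
1 September 2021 is a Wednesday, so the first Monday is September 6.
At the standard offset (UTC+02:00), 06:45 UTC + 2h = 08:45 Pelos Sector standard time.
The standard-time date in Pelos Sector, 8 September 2021, does not fall between 17 April and 6 September, so daylight saving is not in effect and Pelos Sector is at UTC+02:00.
06:45 UTC + 2h = 08:45 Pelos Sector.

08:45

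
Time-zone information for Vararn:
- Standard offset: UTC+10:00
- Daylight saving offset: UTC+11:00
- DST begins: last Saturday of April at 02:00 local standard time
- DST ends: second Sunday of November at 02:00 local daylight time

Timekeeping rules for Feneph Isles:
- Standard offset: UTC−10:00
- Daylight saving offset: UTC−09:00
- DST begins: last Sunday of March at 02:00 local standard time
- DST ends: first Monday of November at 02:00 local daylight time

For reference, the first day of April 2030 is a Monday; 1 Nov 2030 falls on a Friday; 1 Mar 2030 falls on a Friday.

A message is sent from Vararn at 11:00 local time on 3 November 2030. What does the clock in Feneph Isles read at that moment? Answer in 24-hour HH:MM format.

1 April 2030 is a Monday, so Saturdays fall on 6, 13, 20, 27; the last is April 27.
1 November 2030 is a Friday, so the first Sunday is November 3 and the second is November 10.
3 November 2030 falls between 27 April and 10 November, so daylight saving is in effect and Vararn is at UTC+11:00.
11:00 Vararn − 11h = 00:00 UTC.
1 March 2030 is a Friday, so Sundays fall on 3, 10, 17, 24, 31; the last is March 31.
1 November 2030 is a Friday, so the first Monday is November 4.
At the standard offset (UTC−10:00), 00:00 UTC − 10h = 14:00 Feneph Isles standard time (rolling into the previous day, 2 November 2030).
Daylight saving runs 31 March – 4 November; the standard-time date in Feneph Isles, 2 November 2030, is inside that window, so Feneph Isles is at UTC−09:00.
00:00 UTC − 9h = 15:00 Feneph Isles (rolling into the previous day, 2 November 2030).

15:00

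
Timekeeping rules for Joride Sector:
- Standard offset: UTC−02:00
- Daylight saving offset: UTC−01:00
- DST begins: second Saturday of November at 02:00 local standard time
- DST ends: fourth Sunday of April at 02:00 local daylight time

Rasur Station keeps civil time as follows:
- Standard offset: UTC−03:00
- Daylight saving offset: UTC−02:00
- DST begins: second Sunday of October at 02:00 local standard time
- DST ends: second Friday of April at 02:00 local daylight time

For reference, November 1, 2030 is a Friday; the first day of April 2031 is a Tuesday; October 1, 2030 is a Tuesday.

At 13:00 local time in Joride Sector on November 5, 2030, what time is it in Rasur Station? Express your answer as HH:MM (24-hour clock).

13:00

1 November 2030 is a Friday, so the first Saturday is November 2 and the second is November 9.
1 April 2031 is a Tuesday, so the first Sunday is April 6 and the fourth is April 27.
November 5, 2030 does not fall between 9 November 2030 and 27 April 2031, so daylight saving is not in effect and Joride Sector is at UTC−02:00.
13:00 Joride Sector + 2h = 15:00 UTC.
1 October 2030 is a Tuesday, so the first Sunday is October 6 and the second is October 13.
1 April 2031 is a Tuesday, so the first Friday is April 4 and the second is April 11.
At the standard offset (UTC−03:00), 15:00 UTC − 3h = 12:00 Rasur Station standard time.
The standard-time date in Rasur Station, November 5, 2030, falls between 13 October 2030 and 11 April 2031, so daylight saving is in effect and Rasur Station is at UTC−02:00.
15:00 UTC − 2h = 13:00 Rasur Station.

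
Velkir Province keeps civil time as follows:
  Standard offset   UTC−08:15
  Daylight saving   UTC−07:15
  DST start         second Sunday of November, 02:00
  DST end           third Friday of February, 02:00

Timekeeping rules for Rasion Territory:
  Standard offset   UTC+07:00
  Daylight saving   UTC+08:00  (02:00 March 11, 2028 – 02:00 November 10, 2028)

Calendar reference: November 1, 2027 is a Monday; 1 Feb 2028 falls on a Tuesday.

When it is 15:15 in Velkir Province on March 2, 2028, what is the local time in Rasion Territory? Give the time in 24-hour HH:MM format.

1 November 2027 is a Monday, so the first Sunday is November 7 and the second is November 14.
1 February 2028 is a Tuesday, so the first Friday is February 4 and the third is February 18.
March 2, 2028 is outside the daylight-saving period (14 November 2027 – 18 February 2028), so Velkir Province is on standard time, UTC−08:15.
15:15 Velkir Province + 8h15m = 23:30 UTC.
At the standard offset (UTC+07:00), 23:30 UTC + 7h = 06:30 Rasion Territory standard time (rolling into the next day, 3 March 2028).
The standard-time date in Rasion Territory, March 3, 2028, does not fall between 11 March and 10 November, so daylight saving is not in effect and Rasion Territory is at UTC+07:00.
23:30 UTC + 7h = 06:30 Rasion Territory (rolling into the next day, 3 March 2028).

06:30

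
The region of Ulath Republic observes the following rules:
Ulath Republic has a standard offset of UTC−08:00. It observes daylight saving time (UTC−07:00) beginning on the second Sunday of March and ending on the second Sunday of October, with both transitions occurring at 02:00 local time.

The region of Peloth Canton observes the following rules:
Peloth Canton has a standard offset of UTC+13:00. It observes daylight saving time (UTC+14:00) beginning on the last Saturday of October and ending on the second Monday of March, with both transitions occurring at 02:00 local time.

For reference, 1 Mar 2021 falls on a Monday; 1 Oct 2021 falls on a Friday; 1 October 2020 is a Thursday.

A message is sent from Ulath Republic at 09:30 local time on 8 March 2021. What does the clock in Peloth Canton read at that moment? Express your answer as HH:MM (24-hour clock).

1 March 2021 is a Monday, so the first Sunday is March 7 and the second is March 14.
1 October 2021 is a Friday, so the first Sunday is October 3 and the second is October 10.
8 March 2021 is outside the daylight-saving period (14 March – 10 October), so Ulath Republic is on standard time, UTC−08:00.
09:30 Ulath Republic + 8h = 17:30 UTC.
1 October 2020 is a Thursday, so Saturdays fall on 3, 10, 17, 24, 31; the last is October 31.
1 March 2021 is a Monday, so the first Monday is March 1 and the second is March 8.
At the standard offset (UTC+13:00), 17:30 UTC + 13h = 06:30 Peloth Canton standard time (rolling into the next day, 9 March 2021).
The standard-time date in Peloth Canton, 9 March 2021, does not fall between 31 October 2020 and 8 March 2021, so daylight saving is not in effect and Peloth Canton is at UTC+13:00.
17:30 UTC + 13h = 06:30 Peloth Canton (rolling into the next day, 9 March 2021).

06:30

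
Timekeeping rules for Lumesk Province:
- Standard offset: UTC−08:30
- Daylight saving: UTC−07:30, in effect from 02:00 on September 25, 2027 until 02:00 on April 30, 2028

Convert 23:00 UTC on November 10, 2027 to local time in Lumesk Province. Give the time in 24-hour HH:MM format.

At the standard offset (UTC−08:30), 23:00 UTC − 8h30m = 14:30 Lumesk Province standard time.
The standard-time date in Lumesk Province, November 10, 2027, falls between 25 September 2027 and 30 April 2028, so daylight saving is in effect and Lumesk Province is at UTC−07:30.
23:00 UTC − 7h30m = 15:30 local.

15:30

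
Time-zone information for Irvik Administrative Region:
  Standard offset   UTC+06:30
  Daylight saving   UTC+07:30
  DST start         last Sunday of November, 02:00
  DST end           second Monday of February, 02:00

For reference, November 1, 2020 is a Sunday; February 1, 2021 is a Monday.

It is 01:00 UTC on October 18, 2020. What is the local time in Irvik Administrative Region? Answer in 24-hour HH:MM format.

1 November 2020 is a Sunday, so Sundays fall on 1, 8, 15, 22, 29; the last is November 29.
1 February 2021 is a Monday, so the first Monday is February 1 and the second is February 8.
At the standard offset (UTC+06:30), 01:00 UTC + 6h30m = 07:30 Irvik Administrative Region standard time.
The standard-time date in Irvik Administrative Region, October 18, 2020, does not fall between 29 November 2020 and 8 February 2021, so daylight saving is not in effect and Irvik Administrative Region is at UTC+06:30.
01:00 UTC + 6h30m = 07:30 local.

07:30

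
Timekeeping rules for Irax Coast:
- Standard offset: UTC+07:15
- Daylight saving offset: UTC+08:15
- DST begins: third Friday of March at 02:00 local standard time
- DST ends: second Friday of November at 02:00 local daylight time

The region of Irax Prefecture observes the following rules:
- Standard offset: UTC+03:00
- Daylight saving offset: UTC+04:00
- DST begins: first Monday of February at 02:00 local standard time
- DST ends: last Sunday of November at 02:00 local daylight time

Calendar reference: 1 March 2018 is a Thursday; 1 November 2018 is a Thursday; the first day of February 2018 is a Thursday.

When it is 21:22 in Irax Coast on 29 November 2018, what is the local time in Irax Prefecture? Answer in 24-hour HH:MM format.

17:07

1 March 2018 is a Thursday, so the first Friday is March 2 and the third is March 16.
1 November 2018 is a Thursday, so the first Friday is November 2 and the second is November 9.
29 November 2018 does not fall between 16 March and 9 November, so daylight saving is not in effect and Irax Coast is at UTC+07:15.
21:22 Irax Coast − 7h15m = 14:07 UTC.
1 February 2018 is a Thursday, so the first Monday is February 5.
1 November 2018 is a Thursday, so Sundays fall on 4, 11, 18, 25; the last is November 25.
At the standard offset (UTC+03:00), 14:07 UTC + 3h = 17:07 Irax Prefecture standard time.
The standard-time date in Irax Prefecture, 29 November 2018, is outside the daylight-saving period (5 February – 25 November), so Irax Prefecture is on standard time, UTC+03:00.
14:07 UTC + 3h = 17:07 Irax Prefecture.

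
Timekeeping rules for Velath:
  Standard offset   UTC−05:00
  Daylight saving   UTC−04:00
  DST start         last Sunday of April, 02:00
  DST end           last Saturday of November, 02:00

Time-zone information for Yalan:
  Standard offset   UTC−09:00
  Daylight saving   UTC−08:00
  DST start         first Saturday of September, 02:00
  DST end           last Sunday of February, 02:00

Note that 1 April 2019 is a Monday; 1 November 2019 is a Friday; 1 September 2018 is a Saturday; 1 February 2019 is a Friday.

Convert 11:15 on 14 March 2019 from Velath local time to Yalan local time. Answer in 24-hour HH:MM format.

1 April 2019 is a Monday, so Sundays fall on 7, 14, 21, 28; the last is April 28.
1 November 2019 is a Friday, so Saturdays fall on 2, 9, 16, 23, 30; the last is November 30.
14 March 2019 does not fall between 28 April and 30 November, so daylight saving is not in effect and Velath is at UTC−05:00.
11:15 Velath + 5h = 16:15 UTC.
1 September 2018 is a Saturday, so the first Saturday is September 1.
1 February 2019 is a Friday, so Sundays fall on 3, 10, 17, 24; the last is February 24.
At the standard offset (UTC−09:00), 16:15 UTC − 9h = 07:15 Yalan standard time.
The standard-time date in Yalan, 14 March 2019, is outside the daylight-saving period (1 September 2018 – 24 February 2019), so Yalan is on standard time, UTC−09:00.
16:15 UTC − 9h = 07:15 Yalan.

07:15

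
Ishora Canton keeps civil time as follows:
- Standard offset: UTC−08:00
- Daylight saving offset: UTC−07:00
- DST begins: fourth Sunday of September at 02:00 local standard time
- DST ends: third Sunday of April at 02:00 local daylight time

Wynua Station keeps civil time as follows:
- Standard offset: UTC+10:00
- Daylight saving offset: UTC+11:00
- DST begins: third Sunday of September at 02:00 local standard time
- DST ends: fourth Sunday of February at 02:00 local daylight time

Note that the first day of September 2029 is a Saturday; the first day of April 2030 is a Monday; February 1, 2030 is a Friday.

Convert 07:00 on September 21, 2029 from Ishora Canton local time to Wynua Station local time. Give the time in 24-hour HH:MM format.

1 September 2029 is a Saturday, so the first Sunday is September 2 and the fourth is September 23.
1 April 2030 is a Monday, so the first Sunday is April 7 and the third is April 21.
September 21, 2029 is outside the daylight-saving period (23 September 2029 – 21 April 2030), so Ishora Canton is on standard time, UTC−08:00.
07:00 Ishora Canton + 8h = 15:00 UTC.
1 September 2029 is a Saturday, so the first Sunday is September 2 and the third is September 16.
1 February 2030 is a Friday, so the first Sunday is February 3 and the fourth is February 24.
At the standard offset (UTC+10:00), 15:00 UTC + 10h = 01:00 Wynua Station standard time (rolling into the next day, 22 September 2029).
The standard-time date in Wynua Station, September 22, 2029, falls between 16 September 2029 and 24 February 2030, so daylight saving is in effect and Wynua Station is at UTC+11:00.
15:00 UTC + 11h = 02:00 Wynua Station (rolling into the next day, 22 September 2029).

02:00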